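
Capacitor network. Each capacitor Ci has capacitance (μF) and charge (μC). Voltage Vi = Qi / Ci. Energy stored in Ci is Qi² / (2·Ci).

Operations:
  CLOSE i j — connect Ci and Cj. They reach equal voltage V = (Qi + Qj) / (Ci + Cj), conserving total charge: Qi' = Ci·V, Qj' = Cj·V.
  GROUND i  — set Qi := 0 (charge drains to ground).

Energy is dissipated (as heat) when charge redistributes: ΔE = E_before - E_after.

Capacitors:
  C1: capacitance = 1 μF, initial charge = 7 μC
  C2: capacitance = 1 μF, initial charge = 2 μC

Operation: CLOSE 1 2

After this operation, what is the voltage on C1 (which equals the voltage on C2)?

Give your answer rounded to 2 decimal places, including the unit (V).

Answer: 4.50 V

Derivation:
Initial: C1(1μF, Q=7μC, V=7.00V), C2(1μF, Q=2μC, V=2.00V)
Op 1: CLOSE 1-2: Q_total=9.00, C_total=2.00, V=4.50; Q1=4.50, Q2=4.50; dissipated=6.250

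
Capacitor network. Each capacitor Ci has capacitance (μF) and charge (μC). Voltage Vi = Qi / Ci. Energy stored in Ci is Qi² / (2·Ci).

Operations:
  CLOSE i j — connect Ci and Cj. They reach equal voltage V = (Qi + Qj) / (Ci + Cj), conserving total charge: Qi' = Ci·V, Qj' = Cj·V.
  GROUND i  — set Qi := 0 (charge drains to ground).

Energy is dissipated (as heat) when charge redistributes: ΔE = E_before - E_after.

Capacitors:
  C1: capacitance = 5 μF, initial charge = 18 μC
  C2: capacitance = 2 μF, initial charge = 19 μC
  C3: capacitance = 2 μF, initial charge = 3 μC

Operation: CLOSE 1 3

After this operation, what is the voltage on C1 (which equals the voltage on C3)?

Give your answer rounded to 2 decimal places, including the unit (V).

Initial: C1(5μF, Q=18μC, V=3.60V), C2(2μF, Q=19μC, V=9.50V), C3(2μF, Q=3μC, V=1.50V)
Op 1: CLOSE 1-3: Q_total=21.00, C_total=7.00, V=3.00; Q1=15.00, Q3=6.00; dissipated=3.150

Answer: 3.00 V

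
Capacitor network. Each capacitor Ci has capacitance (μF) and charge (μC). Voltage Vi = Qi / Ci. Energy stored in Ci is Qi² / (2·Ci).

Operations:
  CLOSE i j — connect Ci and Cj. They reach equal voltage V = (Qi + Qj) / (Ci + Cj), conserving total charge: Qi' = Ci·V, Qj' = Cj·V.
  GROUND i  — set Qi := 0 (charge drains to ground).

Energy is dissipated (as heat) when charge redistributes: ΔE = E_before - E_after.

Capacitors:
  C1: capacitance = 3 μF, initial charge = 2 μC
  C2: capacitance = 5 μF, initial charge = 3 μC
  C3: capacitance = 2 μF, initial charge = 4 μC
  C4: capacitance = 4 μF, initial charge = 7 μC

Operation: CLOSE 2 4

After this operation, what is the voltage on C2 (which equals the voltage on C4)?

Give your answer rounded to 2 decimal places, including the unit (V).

Initial: C1(3μF, Q=2μC, V=0.67V), C2(5μF, Q=3μC, V=0.60V), C3(2μF, Q=4μC, V=2.00V), C4(4μF, Q=7μC, V=1.75V)
Op 1: CLOSE 2-4: Q_total=10.00, C_total=9.00, V=1.11; Q2=5.56, Q4=4.44; dissipated=1.469

Answer: 1.11 V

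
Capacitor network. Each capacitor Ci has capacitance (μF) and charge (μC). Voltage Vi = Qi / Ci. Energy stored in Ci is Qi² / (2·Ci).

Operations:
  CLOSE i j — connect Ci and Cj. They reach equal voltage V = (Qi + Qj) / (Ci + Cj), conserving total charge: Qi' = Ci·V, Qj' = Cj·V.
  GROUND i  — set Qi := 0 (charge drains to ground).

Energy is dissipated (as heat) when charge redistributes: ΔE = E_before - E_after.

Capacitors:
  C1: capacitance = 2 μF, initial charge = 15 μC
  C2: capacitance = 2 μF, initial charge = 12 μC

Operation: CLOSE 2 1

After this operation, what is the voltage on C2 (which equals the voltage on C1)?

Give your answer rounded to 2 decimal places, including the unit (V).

Initial: C1(2μF, Q=15μC, V=7.50V), C2(2μF, Q=12μC, V=6.00V)
Op 1: CLOSE 2-1: Q_total=27.00, C_total=4.00, V=6.75; Q2=13.50, Q1=13.50; dissipated=1.125

Answer: 6.75 V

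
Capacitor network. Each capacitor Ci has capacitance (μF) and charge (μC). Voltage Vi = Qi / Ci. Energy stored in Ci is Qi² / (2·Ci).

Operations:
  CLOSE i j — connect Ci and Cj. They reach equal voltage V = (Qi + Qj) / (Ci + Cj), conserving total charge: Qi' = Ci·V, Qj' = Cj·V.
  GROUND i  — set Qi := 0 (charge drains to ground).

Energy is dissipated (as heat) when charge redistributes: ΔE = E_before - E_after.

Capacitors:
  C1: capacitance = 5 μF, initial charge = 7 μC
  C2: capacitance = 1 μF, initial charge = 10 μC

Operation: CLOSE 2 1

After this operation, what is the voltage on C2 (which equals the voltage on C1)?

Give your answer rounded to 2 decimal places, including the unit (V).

Answer: 2.83 V

Derivation:
Initial: C1(5μF, Q=7μC, V=1.40V), C2(1μF, Q=10μC, V=10.00V)
Op 1: CLOSE 2-1: Q_total=17.00, C_total=6.00, V=2.83; Q2=2.83, Q1=14.17; dissipated=30.817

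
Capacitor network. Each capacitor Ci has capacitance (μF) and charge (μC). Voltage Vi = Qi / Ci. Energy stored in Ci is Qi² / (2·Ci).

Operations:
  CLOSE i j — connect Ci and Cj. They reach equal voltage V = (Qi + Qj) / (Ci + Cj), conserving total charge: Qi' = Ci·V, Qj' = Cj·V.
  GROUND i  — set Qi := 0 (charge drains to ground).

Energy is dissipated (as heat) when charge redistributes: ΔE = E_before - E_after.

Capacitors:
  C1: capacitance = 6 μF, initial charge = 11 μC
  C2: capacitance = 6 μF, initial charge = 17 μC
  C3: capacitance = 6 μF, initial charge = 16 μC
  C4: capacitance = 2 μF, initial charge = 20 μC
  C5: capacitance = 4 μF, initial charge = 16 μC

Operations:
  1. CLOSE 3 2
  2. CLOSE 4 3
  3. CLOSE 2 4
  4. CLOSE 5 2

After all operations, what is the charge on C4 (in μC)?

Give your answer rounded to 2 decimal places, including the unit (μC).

Initial: C1(6μF, Q=11μC, V=1.83V), C2(6μF, Q=17μC, V=2.83V), C3(6μF, Q=16μC, V=2.67V), C4(2μF, Q=20μC, V=10.00V), C5(4μF, Q=16μC, V=4.00V)
Op 1: CLOSE 3-2: Q_total=33.00, C_total=12.00, V=2.75; Q3=16.50, Q2=16.50; dissipated=0.042
Op 2: CLOSE 4-3: Q_total=36.50, C_total=8.00, V=4.56; Q4=9.12, Q3=27.38; dissipated=39.422
Op 3: CLOSE 2-4: Q_total=25.62, C_total=8.00, V=3.20; Q2=19.22, Q4=6.41; dissipated=2.464
Op 4: CLOSE 5-2: Q_total=35.22, C_total=10.00, V=3.52; Q5=14.09, Q2=21.13; dissipated=0.762
Final charges: Q1=11.00, Q2=21.13, Q3=27.38, Q4=6.41, Q5=14.09

Answer: 6.41 μC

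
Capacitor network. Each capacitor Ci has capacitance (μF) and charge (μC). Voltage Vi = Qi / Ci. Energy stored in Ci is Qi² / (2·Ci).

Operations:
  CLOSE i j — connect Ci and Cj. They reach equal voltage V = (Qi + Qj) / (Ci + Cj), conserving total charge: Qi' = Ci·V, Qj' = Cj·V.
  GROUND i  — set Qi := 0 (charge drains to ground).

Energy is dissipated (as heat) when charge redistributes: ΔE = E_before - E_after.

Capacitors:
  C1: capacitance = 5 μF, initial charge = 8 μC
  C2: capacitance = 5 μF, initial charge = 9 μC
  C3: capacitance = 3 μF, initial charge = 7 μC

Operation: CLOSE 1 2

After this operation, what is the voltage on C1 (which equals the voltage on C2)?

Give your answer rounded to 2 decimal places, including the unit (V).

Answer: 1.70 V

Derivation:
Initial: C1(5μF, Q=8μC, V=1.60V), C2(5μF, Q=9μC, V=1.80V), C3(3μF, Q=7μC, V=2.33V)
Op 1: CLOSE 1-2: Q_total=17.00, C_total=10.00, V=1.70; Q1=8.50, Q2=8.50; dissipated=0.050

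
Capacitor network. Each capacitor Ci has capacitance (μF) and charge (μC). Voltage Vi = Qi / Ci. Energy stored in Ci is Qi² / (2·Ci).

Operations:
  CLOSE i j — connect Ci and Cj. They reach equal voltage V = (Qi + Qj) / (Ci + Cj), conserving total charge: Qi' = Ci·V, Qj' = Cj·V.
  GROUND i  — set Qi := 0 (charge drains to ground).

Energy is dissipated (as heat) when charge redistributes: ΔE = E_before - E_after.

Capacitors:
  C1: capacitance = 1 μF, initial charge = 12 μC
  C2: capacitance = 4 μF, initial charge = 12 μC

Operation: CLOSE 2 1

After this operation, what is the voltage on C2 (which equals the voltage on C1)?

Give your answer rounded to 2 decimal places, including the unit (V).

Answer: 4.80 V

Derivation:
Initial: C1(1μF, Q=12μC, V=12.00V), C2(4μF, Q=12μC, V=3.00V)
Op 1: CLOSE 2-1: Q_total=24.00, C_total=5.00, V=4.80; Q2=19.20, Q1=4.80; dissipated=32.400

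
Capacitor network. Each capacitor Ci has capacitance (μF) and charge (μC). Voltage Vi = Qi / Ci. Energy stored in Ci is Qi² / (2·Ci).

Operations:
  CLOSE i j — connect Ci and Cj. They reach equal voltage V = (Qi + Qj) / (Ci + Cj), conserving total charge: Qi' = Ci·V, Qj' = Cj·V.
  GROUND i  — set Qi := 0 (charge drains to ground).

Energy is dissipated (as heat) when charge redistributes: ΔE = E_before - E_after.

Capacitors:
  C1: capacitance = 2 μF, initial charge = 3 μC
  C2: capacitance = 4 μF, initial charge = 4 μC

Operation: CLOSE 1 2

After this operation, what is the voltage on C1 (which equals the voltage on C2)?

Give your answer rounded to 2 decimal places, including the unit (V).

Initial: C1(2μF, Q=3μC, V=1.50V), C2(4μF, Q=4μC, V=1.00V)
Op 1: CLOSE 1-2: Q_total=7.00, C_total=6.00, V=1.17; Q1=2.33, Q2=4.67; dissipated=0.167

Answer: 1.17 V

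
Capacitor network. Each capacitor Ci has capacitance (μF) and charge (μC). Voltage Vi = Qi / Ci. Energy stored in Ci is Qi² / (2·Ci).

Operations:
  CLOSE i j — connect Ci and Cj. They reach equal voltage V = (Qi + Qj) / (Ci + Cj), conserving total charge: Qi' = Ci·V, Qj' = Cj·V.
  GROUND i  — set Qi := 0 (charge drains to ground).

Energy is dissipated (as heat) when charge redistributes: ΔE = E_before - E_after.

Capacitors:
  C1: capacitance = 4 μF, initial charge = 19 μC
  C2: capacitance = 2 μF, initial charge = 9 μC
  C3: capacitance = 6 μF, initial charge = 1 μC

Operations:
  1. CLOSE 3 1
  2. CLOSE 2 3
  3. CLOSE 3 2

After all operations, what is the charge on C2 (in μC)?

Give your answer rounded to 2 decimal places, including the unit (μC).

Initial: C1(4μF, Q=19μC, V=4.75V), C2(2μF, Q=9μC, V=4.50V), C3(6μF, Q=1μC, V=0.17V)
Op 1: CLOSE 3-1: Q_total=20.00, C_total=10.00, V=2.00; Q3=12.00, Q1=8.00; dissipated=25.208
Op 2: CLOSE 2-3: Q_total=21.00, C_total=8.00, V=2.62; Q2=5.25, Q3=15.75; dissipated=4.688
Op 3: CLOSE 3-2: Q_total=21.00, C_total=8.00, V=2.62; Q3=15.75, Q2=5.25; dissipated=0.000
Final charges: Q1=8.00, Q2=5.25, Q3=15.75

Answer: 5.25 μC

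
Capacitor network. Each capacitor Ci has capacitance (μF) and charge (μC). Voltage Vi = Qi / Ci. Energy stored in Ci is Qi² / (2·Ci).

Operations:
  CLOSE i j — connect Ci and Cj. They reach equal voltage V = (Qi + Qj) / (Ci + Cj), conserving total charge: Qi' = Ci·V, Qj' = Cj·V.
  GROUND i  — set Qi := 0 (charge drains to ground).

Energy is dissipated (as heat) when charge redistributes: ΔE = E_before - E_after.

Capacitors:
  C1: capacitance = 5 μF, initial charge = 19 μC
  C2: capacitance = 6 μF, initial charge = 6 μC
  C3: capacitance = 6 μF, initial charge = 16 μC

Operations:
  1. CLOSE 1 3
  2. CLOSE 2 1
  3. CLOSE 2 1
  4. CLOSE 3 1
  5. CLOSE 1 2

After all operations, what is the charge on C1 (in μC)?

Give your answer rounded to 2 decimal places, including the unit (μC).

Answer: 11.43 μC

Derivation:
Initial: C1(5μF, Q=19μC, V=3.80V), C2(6μF, Q=6μC, V=1.00V), C3(6μF, Q=16μC, V=2.67V)
Op 1: CLOSE 1-3: Q_total=35.00, C_total=11.00, V=3.18; Q1=15.91, Q3=19.09; dissipated=1.752
Op 2: CLOSE 2-1: Q_total=21.91, C_total=11.00, V=1.99; Q2=11.95, Q1=9.96; dissipated=6.491
Op 3: CLOSE 2-1: Q_total=21.91, C_total=11.00, V=1.99; Q2=11.95, Q1=9.96; dissipated=0.000
Op 4: CLOSE 3-1: Q_total=29.05, C_total=11.00, V=2.64; Q3=15.85, Q1=13.20; dissipated=1.931
Op 5: CLOSE 1-2: Q_total=25.15, C_total=11.00, V=2.29; Q1=11.43, Q2=13.72; dissipated=0.575
Final charges: Q1=11.43, Q2=13.72, Q3=15.85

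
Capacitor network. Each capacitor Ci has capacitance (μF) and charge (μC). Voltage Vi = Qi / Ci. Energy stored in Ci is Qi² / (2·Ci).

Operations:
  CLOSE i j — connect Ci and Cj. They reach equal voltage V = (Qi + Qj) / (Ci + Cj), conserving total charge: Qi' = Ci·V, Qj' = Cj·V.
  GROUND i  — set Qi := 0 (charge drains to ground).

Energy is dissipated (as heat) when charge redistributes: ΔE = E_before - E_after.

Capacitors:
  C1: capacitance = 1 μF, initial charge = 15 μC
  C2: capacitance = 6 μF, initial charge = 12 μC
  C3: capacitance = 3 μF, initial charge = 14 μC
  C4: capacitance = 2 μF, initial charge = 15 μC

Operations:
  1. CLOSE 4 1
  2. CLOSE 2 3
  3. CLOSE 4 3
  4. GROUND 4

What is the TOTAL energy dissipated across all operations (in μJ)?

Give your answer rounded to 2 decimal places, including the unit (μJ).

Initial: C1(1μF, Q=15μC, V=15.00V), C2(6μF, Q=12μC, V=2.00V), C3(3μF, Q=14μC, V=4.67V), C4(2μF, Q=15μC, V=7.50V)
Op 1: CLOSE 4-1: Q_total=30.00, C_total=3.00, V=10.00; Q4=20.00, Q1=10.00; dissipated=18.750
Op 2: CLOSE 2-3: Q_total=26.00, C_total=9.00, V=2.89; Q2=17.33, Q3=8.67; dissipated=7.111
Op 3: CLOSE 4-3: Q_total=28.67, C_total=5.00, V=5.73; Q4=11.47, Q3=17.20; dissipated=30.341
Op 4: GROUND 4: Q4=0; energy lost=32.871
Total dissipated: 89.073 μJ

Answer: 89.07 μJ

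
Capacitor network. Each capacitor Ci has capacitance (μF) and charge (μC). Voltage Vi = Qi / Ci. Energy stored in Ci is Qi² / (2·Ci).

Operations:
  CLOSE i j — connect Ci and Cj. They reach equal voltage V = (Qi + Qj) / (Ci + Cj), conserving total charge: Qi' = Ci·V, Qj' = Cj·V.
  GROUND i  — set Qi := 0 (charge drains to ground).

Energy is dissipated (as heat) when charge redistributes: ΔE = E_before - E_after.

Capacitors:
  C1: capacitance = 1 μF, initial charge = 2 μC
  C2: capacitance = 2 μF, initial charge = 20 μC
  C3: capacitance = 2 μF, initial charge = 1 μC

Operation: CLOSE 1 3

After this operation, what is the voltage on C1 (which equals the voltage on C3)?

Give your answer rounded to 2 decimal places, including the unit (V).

Initial: C1(1μF, Q=2μC, V=2.00V), C2(2μF, Q=20μC, V=10.00V), C3(2μF, Q=1μC, V=0.50V)
Op 1: CLOSE 1-3: Q_total=3.00, C_total=3.00, V=1.00; Q1=1.00, Q3=2.00; dissipated=0.750

Answer: 1.00 V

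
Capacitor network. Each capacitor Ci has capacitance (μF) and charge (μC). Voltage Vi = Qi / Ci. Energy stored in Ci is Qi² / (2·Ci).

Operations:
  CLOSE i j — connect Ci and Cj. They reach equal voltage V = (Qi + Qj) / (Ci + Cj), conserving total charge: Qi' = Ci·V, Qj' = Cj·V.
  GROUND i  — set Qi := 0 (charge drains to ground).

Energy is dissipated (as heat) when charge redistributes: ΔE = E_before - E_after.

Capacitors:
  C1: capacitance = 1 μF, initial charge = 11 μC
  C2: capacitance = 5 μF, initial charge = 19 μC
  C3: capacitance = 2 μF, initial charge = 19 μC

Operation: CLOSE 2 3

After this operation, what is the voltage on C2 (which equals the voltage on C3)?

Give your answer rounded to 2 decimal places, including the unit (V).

Initial: C1(1μF, Q=11μC, V=11.00V), C2(5μF, Q=19μC, V=3.80V), C3(2μF, Q=19μC, V=9.50V)
Op 1: CLOSE 2-3: Q_total=38.00, C_total=7.00, V=5.43; Q2=27.14, Q3=10.86; dissipated=23.207

Answer: 5.43 V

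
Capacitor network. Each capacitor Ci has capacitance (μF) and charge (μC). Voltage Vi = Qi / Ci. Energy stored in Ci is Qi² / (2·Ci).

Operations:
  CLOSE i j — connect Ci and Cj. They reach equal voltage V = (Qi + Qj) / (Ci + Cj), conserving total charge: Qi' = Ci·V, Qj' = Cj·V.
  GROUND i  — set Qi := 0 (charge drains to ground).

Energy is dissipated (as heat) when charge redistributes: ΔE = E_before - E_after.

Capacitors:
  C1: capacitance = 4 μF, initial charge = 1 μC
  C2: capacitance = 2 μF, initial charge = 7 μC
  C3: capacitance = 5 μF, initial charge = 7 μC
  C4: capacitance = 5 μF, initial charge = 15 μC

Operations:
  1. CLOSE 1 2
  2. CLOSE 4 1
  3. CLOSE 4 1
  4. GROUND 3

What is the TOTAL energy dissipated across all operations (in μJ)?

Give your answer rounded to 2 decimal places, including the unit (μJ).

Initial: C1(4μF, Q=1μC, V=0.25V), C2(2μF, Q=7μC, V=3.50V), C3(5μF, Q=7μC, V=1.40V), C4(5μF, Q=15μC, V=3.00V)
Op 1: CLOSE 1-2: Q_total=8.00, C_total=6.00, V=1.33; Q1=5.33, Q2=2.67; dissipated=7.042
Op 2: CLOSE 4-1: Q_total=20.33, C_total=9.00, V=2.26; Q4=11.30, Q1=9.04; dissipated=3.086
Op 3: CLOSE 4-1: Q_total=20.33, C_total=9.00, V=2.26; Q4=11.30, Q1=9.04; dissipated=0.000
Op 4: GROUND 3: Q3=0; energy lost=4.900
Total dissipated: 15.028 μJ

Answer: 15.03 μJ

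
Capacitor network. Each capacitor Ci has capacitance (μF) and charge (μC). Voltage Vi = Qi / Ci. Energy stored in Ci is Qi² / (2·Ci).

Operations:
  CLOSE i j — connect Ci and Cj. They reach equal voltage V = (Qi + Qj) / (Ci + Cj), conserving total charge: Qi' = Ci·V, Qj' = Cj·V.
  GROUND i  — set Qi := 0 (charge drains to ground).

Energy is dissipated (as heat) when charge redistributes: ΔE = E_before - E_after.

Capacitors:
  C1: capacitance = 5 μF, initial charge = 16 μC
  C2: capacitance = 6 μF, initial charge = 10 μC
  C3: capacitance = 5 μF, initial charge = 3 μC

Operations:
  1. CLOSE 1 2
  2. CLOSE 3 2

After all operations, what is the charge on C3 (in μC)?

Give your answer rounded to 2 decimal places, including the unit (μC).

Answer: 7.81 μC

Derivation:
Initial: C1(5μF, Q=16μC, V=3.20V), C2(6μF, Q=10μC, V=1.67V), C3(5μF, Q=3μC, V=0.60V)
Op 1: CLOSE 1-2: Q_total=26.00, C_total=11.00, V=2.36; Q1=11.82, Q2=14.18; dissipated=3.206
Op 2: CLOSE 3-2: Q_total=17.18, C_total=11.00, V=1.56; Q3=7.81, Q2=9.37; dissipated=4.241
Final charges: Q1=11.82, Q2=9.37, Q3=7.81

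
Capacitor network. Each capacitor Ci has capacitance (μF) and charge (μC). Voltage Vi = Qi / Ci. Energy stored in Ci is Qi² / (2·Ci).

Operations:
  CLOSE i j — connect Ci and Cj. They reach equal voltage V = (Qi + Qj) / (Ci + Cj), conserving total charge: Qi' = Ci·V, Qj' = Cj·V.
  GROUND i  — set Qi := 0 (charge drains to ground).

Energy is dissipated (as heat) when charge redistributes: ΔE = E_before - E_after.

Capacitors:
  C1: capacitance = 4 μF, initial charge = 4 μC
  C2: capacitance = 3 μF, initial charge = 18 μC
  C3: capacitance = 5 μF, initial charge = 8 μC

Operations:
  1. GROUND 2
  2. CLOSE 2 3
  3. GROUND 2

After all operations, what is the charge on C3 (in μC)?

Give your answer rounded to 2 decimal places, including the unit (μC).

Answer: 5.00 μC

Derivation:
Initial: C1(4μF, Q=4μC, V=1.00V), C2(3μF, Q=18μC, V=6.00V), C3(5μF, Q=8μC, V=1.60V)
Op 1: GROUND 2: Q2=0; energy lost=54.000
Op 2: CLOSE 2-3: Q_total=8.00, C_total=8.00, V=1.00; Q2=3.00, Q3=5.00; dissipated=2.400
Op 3: GROUND 2: Q2=0; energy lost=1.500
Final charges: Q1=4.00, Q2=0.00, Q3=5.00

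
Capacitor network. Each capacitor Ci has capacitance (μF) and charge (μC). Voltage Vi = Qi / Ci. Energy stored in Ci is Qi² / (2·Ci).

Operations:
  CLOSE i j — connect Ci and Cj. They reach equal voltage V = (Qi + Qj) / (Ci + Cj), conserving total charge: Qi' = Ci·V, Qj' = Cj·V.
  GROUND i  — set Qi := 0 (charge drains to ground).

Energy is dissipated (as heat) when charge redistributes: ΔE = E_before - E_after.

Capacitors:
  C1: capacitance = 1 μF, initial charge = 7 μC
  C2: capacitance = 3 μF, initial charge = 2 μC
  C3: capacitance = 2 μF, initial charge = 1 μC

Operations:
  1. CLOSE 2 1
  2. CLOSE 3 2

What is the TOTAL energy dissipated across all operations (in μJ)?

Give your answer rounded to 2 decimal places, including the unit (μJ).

Initial: C1(1μF, Q=7μC, V=7.00V), C2(3μF, Q=2μC, V=0.67V), C3(2μF, Q=1μC, V=0.50V)
Op 1: CLOSE 2-1: Q_total=9.00, C_total=4.00, V=2.25; Q2=6.75, Q1=2.25; dissipated=15.042
Op 2: CLOSE 3-2: Q_total=7.75, C_total=5.00, V=1.55; Q3=3.10, Q2=4.65; dissipated=1.837
Total dissipated: 16.879 μJ

Answer: 16.88 μJ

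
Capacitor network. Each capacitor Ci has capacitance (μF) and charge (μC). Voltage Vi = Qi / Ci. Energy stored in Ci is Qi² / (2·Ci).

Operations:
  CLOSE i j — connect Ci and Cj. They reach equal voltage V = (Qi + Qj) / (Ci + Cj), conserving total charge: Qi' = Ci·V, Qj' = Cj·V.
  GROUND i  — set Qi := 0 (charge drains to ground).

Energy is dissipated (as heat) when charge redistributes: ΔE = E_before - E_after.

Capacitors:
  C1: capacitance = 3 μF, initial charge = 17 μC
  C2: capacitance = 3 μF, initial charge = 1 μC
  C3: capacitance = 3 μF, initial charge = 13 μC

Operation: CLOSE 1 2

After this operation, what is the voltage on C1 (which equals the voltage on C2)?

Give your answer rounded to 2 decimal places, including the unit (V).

Initial: C1(3μF, Q=17μC, V=5.67V), C2(3μF, Q=1μC, V=0.33V), C3(3μF, Q=13μC, V=4.33V)
Op 1: CLOSE 1-2: Q_total=18.00, C_total=6.00, V=3.00; Q1=9.00, Q2=9.00; dissipated=21.333

Answer: 3.00 V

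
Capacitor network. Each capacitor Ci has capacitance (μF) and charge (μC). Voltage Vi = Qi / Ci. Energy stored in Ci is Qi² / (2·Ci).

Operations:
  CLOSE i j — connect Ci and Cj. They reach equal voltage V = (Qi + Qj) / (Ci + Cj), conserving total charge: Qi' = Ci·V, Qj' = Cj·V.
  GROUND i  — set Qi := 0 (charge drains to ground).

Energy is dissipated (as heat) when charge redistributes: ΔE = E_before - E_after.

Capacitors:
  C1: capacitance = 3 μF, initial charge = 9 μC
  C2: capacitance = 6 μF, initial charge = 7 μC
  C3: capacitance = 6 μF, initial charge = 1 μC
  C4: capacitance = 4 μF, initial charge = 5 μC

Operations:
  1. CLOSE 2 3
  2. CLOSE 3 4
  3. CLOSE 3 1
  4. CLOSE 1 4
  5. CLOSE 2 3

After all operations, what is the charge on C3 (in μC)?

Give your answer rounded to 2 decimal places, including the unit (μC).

Answer: 6.80 μC

Derivation:
Initial: C1(3μF, Q=9μC, V=3.00V), C2(6μF, Q=7μC, V=1.17V), C3(6μF, Q=1μC, V=0.17V), C4(4μF, Q=5μC, V=1.25V)
Op 1: CLOSE 2-3: Q_total=8.00, C_total=12.00, V=0.67; Q2=4.00, Q3=4.00; dissipated=1.500
Op 2: CLOSE 3-4: Q_total=9.00, C_total=10.00, V=0.90; Q3=5.40, Q4=3.60; dissipated=0.408
Op 3: CLOSE 3-1: Q_total=14.40, C_total=9.00, V=1.60; Q3=9.60, Q1=4.80; dissipated=4.410
Op 4: CLOSE 1-4: Q_total=8.40, C_total=7.00, V=1.20; Q1=3.60, Q4=4.80; dissipated=0.420
Op 5: CLOSE 2-3: Q_total=13.60, C_total=12.00, V=1.13; Q2=6.80, Q3=6.80; dissipated=1.307
Final charges: Q1=3.60, Q2=6.80, Q3=6.80, Q4=4.80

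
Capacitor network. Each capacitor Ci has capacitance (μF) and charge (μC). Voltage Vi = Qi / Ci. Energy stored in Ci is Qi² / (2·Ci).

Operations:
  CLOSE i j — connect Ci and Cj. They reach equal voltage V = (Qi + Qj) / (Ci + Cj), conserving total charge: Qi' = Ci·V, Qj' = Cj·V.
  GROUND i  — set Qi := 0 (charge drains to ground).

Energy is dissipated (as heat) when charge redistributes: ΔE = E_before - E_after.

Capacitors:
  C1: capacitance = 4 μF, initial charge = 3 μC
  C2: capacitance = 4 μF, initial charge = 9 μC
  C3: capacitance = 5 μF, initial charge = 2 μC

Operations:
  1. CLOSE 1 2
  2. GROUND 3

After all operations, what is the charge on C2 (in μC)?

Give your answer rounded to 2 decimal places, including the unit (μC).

Initial: C1(4μF, Q=3μC, V=0.75V), C2(4μF, Q=9μC, V=2.25V), C3(5μF, Q=2μC, V=0.40V)
Op 1: CLOSE 1-2: Q_total=12.00, C_total=8.00, V=1.50; Q1=6.00, Q2=6.00; dissipated=2.250
Op 2: GROUND 3: Q3=0; energy lost=0.400
Final charges: Q1=6.00, Q2=6.00, Q3=0.00

Answer: 6.00 μC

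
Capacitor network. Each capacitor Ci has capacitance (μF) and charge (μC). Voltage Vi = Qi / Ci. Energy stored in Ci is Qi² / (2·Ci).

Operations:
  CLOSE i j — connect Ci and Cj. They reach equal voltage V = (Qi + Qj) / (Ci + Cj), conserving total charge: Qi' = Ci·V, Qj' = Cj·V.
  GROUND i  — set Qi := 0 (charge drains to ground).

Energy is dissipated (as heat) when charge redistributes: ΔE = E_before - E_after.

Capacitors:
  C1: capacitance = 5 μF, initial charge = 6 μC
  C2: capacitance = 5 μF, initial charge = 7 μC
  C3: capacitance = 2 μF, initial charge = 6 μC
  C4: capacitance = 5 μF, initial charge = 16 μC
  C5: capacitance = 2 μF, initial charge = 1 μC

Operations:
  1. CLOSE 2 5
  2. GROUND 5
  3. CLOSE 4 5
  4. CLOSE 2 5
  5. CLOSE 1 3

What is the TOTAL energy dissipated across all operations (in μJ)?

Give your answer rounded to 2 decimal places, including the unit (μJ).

Answer: 12.45 μJ

Derivation:
Initial: C1(5μF, Q=6μC, V=1.20V), C2(5μF, Q=7μC, V=1.40V), C3(2μF, Q=6μC, V=3.00V), C4(5μF, Q=16μC, V=3.20V), C5(2μF, Q=1μC, V=0.50V)
Op 1: CLOSE 2-5: Q_total=8.00, C_total=7.00, V=1.14; Q2=5.71, Q5=2.29; dissipated=0.579
Op 2: GROUND 5: Q5=0; energy lost=1.306
Op 3: CLOSE 4-5: Q_total=16.00, C_total=7.00, V=2.29; Q4=11.43, Q5=4.57; dissipated=7.314
Op 4: CLOSE 2-5: Q_total=10.29, C_total=7.00, V=1.47; Q2=7.35, Q5=2.94; dissipated=0.933
Op 5: CLOSE 1-3: Q_total=12.00, C_total=7.00, V=1.71; Q1=8.57, Q3=3.43; dissipated=2.314
Total dissipated: 12.446 μJ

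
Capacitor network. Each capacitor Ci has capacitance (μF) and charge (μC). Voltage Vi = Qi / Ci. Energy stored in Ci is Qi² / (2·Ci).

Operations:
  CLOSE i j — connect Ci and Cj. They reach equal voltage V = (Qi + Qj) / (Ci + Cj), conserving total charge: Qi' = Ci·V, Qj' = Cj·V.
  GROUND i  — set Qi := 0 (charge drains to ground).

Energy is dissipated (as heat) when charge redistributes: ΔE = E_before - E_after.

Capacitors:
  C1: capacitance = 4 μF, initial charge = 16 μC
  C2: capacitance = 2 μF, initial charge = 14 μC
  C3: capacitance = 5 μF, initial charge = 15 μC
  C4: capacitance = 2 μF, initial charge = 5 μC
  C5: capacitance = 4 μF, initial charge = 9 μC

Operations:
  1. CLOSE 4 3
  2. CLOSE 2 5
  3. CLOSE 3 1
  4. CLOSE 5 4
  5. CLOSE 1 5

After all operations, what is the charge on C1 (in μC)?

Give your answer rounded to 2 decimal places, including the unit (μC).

Answer: 13.75 μC

Derivation:
Initial: C1(4μF, Q=16μC, V=4.00V), C2(2μF, Q=14μC, V=7.00V), C3(5μF, Q=15μC, V=3.00V), C4(2μF, Q=5μC, V=2.50V), C5(4μF, Q=9μC, V=2.25V)
Op 1: CLOSE 4-3: Q_total=20.00, C_total=7.00, V=2.86; Q4=5.71, Q3=14.29; dissipated=0.179
Op 2: CLOSE 2-5: Q_total=23.00, C_total=6.00, V=3.83; Q2=7.67, Q5=15.33; dissipated=15.042
Op 3: CLOSE 3-1: Q_total=30.29, C_total=9.00, V=3.37; Q3=16.83, Q1=13.46; dissipated=1.451
Op 4: CLOSE 5-4: Q_total=21.05, C_total=6.00, V=3.51; Q5=14.03, Q4=7.02; dissipated=0.635
Op 5: CLOSE 1-5: Q_total=27.49, C_total=8.00, V=3.44; Q1=13.75, Q5=13.75; dissipated=0.020
Final charges: Q1=13.75, Q2=7.67, Q3=16.83, Q4=7.02, Q5=13.75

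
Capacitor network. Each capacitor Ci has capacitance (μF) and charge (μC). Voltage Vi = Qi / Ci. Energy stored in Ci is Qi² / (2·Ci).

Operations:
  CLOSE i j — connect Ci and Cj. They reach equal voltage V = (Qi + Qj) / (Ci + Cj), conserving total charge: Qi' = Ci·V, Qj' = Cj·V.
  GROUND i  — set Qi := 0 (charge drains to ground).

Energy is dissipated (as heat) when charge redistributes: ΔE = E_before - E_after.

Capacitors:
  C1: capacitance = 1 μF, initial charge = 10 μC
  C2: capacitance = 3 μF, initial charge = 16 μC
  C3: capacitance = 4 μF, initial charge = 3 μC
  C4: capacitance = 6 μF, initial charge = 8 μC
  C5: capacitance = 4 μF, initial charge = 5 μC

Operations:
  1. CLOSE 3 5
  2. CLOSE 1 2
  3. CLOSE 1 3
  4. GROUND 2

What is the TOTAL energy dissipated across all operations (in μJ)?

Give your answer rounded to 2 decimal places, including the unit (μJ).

Answer: 83.89 μJ

Derivation:
Initial: C1(1μF, Q=10μC, V=10.00V), C2(3μF, Q=16μC, V=5.33V), C3(4μF, Q=3μC, V=0.75V), C4(6μF, Q=8μC, V=1.33V), C5(4μF, Q=5μC, V=1.25V)
Op 1: CLOSE 3-5: Q_total=8.00, C_total=8.00, V=1.00; Q3=4.00, Q5=4.00; dissipated=0.250
Op 2: CLOSE 1-2: Q_total=26.00, C_total=4.00, V=6.50; Q1=6.50, Q2=19.50; dissipated=8.167
Op 3: CLOSE 1-3: Q_total=10.50, C_total=5.00, V=2.10; Q1=2.10, Q3=8.40; dissipated=12.100
Op 4: GROUND 2: Q2=0; energy lost=63.375
Total dissipated: 83.892 μJ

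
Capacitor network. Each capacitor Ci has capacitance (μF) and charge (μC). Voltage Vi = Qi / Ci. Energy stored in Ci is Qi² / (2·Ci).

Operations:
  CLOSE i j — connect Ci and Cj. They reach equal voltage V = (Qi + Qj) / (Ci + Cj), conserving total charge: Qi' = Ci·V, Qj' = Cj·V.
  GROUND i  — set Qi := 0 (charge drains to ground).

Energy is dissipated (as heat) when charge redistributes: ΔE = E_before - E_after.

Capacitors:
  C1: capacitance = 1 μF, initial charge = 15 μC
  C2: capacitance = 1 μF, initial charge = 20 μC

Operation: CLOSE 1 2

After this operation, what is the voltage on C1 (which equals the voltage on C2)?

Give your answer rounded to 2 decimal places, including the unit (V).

Initial: C1(1μF, Q=15μC, V=15.00V), C2(1μF, Q=20μC, V=20.00V)
Op 1: CLOSE 1-2: Q_total=35.00, C_total=2.00, V=17.50; Q1=17.50, Q2=17.50; dissipated=6.250

Answer: 17.50 V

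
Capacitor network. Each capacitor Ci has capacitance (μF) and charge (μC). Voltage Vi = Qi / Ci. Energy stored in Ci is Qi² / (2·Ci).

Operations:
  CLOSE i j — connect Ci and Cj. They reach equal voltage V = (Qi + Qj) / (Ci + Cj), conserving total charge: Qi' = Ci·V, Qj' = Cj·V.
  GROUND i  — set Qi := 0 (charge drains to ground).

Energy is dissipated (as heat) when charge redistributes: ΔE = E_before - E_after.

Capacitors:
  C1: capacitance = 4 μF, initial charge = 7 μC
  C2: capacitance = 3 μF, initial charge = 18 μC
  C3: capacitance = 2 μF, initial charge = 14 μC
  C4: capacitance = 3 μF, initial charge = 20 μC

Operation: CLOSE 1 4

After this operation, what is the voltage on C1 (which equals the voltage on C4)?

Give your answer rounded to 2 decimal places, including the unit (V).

Answer: 3.86 V

Derivation:
Initial: C1(4μF, Q=7μC, V=1.75V), C2(3μF, Q=18μC, V=6.00V), C3(2μF, Q=14μC, V=7.00V), C4(3μF, Q=20μC, V=6.67V)
Op 1: CLOSE 1-4: Q_total=27.00, C_total=7.00, V=3.86; Q1=15.43, Q4=11.57; dissipated=20.720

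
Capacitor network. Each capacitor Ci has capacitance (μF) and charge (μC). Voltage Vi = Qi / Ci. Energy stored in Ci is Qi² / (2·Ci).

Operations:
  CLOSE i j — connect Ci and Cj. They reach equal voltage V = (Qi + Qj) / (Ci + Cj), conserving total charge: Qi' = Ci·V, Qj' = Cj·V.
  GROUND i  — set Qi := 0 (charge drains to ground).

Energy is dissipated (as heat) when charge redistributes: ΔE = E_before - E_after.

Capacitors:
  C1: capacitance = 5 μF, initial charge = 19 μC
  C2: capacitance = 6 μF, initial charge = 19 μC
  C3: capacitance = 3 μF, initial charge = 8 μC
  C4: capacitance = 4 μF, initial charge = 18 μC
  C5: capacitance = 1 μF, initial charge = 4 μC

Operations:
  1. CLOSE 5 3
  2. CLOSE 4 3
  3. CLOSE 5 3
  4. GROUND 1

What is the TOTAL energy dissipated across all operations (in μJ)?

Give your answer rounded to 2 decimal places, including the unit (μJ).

Initial: C1(5μF, Q=19μC, V=3.80V), C2(6μF, Q=19μC, V=3.17V), C3(3μF, Q=8μC, V=2.67V), C4(4μF, Q=18μC, V=4.50V), C5(1μF, Q=4μC, V=4.00V)
Op 1: CLOSE 5-3: Q_total=12.00, C_total=4.00, V=3.00; Q5=3.00, Q3=9.00; dissipated=0.667
Op 2: CLOSE 4-3: Q_total=27.00, C_total=7.00, V=3.86; Q4=15.43, Q3=11.57; dissipated=1.929
Op 3: CLOSE 5-3: Q_total=14.57, C_total=4.00, V=3.64; Q5=3.64, Q3=10.93; dissipated=0.276
Op 4: GROUND 1: Q1=0; energy lost=36.100
Total dissipated: 38.971 μJ

Answer: 38.97 μJ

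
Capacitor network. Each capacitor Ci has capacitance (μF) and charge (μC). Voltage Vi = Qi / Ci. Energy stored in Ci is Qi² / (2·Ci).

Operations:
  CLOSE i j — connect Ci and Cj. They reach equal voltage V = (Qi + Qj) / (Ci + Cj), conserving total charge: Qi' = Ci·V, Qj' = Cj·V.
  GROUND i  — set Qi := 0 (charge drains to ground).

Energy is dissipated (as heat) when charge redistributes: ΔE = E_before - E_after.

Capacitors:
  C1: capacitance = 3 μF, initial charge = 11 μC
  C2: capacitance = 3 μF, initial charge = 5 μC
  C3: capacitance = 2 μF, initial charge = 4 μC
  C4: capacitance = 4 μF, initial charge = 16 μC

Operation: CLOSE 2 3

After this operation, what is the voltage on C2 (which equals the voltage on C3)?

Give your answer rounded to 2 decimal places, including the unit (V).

Answer: 1.80 V

Derivation:
Initial: C1(3μF, Q=11μC, V=3.67V), C2(3μF, Q=5μC, V=1.67V), C3(2μF, Q=4μC, V=2.00V), C4(4μF, Q=16μC, V=4.00V)
Op 1: CLOSE 2-3: Q_total=9.00, C_total=5.00, V=1.80; Q2=5.40, Q3=3.60; dissipated=0.067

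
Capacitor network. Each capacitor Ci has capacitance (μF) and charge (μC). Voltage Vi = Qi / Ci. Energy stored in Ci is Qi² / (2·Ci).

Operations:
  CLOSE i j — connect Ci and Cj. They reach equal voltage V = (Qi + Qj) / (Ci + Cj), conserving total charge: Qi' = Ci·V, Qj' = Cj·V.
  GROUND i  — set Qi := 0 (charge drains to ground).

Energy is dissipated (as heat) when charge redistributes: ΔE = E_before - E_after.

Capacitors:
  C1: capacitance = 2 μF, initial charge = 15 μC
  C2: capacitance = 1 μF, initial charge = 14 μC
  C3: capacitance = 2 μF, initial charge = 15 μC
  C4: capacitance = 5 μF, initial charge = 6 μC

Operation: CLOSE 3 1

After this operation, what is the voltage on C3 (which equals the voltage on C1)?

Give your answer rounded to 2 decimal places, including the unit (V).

Initial: C1(2μF, Q=15μC, V=7.50V), C2(1μF, Q=14μC, V=14.00V), C3(2μF, Q=15μC, V=7.50V), C4(5μF, Q=6μC, V=1.20V)
Op 1: CLOSE 3-1: Q_total=30.00, C_total=4.00, V=7.50; Q3=15.00, Q1=15.00; dissipated=0.000

Answer: 7.50 V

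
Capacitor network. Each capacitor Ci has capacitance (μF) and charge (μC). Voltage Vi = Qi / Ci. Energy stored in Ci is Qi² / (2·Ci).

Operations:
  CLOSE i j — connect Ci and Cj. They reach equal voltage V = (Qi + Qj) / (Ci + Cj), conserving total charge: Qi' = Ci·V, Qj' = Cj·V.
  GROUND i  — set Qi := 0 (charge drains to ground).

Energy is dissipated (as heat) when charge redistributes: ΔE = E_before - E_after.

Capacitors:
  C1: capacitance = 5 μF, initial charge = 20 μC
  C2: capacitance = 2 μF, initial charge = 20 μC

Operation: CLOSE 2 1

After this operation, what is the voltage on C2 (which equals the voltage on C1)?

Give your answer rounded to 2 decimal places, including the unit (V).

Initial: C1(5μF, Q=20μC, V=4.00V), C2(2μF, Q=20μC, V=10.00V)
Op 1: CLOSE 2-1: Q_total=40.00, C_total=7.00, V=5.71; Q2=11.43, Q1=28.57; dissipated=25.714

Answer: 5.71 V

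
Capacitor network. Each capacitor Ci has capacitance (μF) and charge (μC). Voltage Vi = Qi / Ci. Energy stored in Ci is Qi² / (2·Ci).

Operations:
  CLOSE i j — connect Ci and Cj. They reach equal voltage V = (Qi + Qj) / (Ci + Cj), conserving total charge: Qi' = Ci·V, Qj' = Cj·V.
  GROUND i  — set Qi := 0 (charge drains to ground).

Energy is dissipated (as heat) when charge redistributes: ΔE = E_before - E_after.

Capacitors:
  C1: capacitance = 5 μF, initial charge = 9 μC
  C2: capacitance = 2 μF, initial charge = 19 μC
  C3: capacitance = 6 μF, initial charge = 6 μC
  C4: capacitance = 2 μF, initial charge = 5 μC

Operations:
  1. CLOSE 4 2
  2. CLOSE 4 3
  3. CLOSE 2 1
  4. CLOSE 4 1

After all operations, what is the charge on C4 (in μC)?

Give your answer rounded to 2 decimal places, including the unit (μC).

Answer: 5.57 μC

Derivation:
Initial: C1(5μF, Q=9μC, V=1.80V), C2(2μF, Q=19μC, V=9.50V), C3(6μF, Q=6μC, V=1.00V), C4(2μF, Q=5μC, V=2.50V)
Op 1: CLOSE 4-2: Q_total=24.00, C_total=4.00, V=6.00; Q4=12.00, Q2=12.00; dissipated=24.500
Op 2: CLOSE 4-3: Q_total=18.00, C_total=8.00, V=2.25; Q4=4.50, Q3=13.50; dissipated=18.750
Op 3: CLOSE 2-1: Q_total=21.00, C_total=7.00, V=3.00; Q2=6.00, Q1=15.00; dissipated=12.600
Op 4: CLOSE 4-1: Q_total=19.50, C_total=7.00, V=2.79; Q4=5.57, Q1=13.93; dissipated=0.402
Final charges: Q1=13.93, Q2=6.00, Q3=13.50, Q4=5.57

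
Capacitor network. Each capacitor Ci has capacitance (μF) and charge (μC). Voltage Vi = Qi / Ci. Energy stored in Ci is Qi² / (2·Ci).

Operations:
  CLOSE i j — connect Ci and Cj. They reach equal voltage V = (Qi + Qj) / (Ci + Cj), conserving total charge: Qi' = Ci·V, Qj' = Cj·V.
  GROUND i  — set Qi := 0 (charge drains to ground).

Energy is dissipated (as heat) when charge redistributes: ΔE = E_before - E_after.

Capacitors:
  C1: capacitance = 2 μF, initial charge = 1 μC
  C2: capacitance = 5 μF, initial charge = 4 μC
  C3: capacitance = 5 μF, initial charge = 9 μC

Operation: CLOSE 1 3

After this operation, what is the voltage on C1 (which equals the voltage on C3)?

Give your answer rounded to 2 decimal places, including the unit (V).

Answer: 1.43 V

Derivation:
Initial: C1(2μF, Q=1μC, V=0.50V), C2(5μF, Q=4μC, V=0.80V), C3(5μF, Q=9μC, V=1.80V)
Op 1: CLOSE 1-3: Q_total=10.00, C_total=7.00, V=1.43; Q1=2.86, Q3=7.14; dissipated=1.207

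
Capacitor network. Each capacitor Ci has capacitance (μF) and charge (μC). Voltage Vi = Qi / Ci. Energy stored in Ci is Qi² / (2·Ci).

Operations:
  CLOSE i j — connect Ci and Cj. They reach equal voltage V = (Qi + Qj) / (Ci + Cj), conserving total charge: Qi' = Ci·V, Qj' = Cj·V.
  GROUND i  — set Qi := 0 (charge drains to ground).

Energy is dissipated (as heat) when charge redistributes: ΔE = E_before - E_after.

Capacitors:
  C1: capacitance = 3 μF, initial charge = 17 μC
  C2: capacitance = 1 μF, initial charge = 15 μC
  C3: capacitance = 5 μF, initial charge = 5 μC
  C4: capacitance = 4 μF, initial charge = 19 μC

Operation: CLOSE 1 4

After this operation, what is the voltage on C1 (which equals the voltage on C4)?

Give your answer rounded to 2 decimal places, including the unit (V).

Answer: 5.14 V

Derivation:
Initial: C1(3μF, Q=17μC, V=5.67V), C2(1μF, Q=15μC, V=15.00V), C3(5μF, Q=5μC, V=1.00V), C4(4μF, Q=19μC, V=4.75V)
Op 1: CLOSE 1-4: Q_total=36.00, C_total=7.00, V=5.14; Q1=15.43, Q4=20.57; dissipated=0.720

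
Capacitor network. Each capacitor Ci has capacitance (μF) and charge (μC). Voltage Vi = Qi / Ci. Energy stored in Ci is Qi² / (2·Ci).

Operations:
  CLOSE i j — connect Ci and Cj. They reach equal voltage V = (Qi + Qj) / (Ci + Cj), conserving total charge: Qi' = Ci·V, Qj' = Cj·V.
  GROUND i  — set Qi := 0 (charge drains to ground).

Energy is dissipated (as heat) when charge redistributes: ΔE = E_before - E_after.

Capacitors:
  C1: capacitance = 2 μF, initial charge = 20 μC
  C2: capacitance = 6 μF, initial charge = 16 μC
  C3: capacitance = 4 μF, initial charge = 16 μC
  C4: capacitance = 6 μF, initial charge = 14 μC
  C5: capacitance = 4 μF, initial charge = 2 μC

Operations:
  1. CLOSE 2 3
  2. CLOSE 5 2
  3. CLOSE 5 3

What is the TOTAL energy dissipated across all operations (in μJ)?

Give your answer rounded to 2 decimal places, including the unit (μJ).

Initial: C1(2μF, Q=20μC, V=10.00V), C2(6μF, Q=16μC, V=2.67V), C3(4μF, Q=16μC, V=4.00V), C4(6μF, Q=14μC, V=2.33V), C5(4μF, Q=2μC, V=0.50V)
Op 1: CLOSE 2-3: Q_total=32.00, C_total=10.00, V=3.20; Q2=19.20, Q3=12.80; dissipated=2.133
Op 2: CLOSE 5-2: Q_total=21.20, C_total=10.00, V=2.12; Q5=8.48, Q2=12.72; dissipated=8.748
Op 3: CLOSE 5-3: Q_total=21.28, C_total=8.00, V=2.66; Q5=10.64, Q3=10.64; dissipated=1.166
Total dissipated: 12.048 μJ

Answer: 12.05 μJ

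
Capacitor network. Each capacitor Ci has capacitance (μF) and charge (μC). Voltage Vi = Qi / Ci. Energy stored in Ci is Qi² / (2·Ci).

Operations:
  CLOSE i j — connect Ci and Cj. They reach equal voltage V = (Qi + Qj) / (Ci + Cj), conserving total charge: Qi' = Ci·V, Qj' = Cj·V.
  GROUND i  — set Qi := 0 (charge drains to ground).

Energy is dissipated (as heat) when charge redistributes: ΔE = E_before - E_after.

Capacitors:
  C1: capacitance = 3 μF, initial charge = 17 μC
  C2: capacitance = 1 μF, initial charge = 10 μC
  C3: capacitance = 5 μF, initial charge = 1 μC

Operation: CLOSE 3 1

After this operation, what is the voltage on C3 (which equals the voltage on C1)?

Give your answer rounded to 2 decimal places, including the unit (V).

Initial: C1(3μF, Q=17μC, V=5.67V), C2(1μF, Q=10μC, V=10.00V), C3(5μF, Q=1μC, V=0.20V)
Op 1: CLOSE 3-1: Q_total=18.00, C_total=8.00, V=2.25; Q3=11.25, Q1=6.75; dissipated=28.017

Answer: 2.25 V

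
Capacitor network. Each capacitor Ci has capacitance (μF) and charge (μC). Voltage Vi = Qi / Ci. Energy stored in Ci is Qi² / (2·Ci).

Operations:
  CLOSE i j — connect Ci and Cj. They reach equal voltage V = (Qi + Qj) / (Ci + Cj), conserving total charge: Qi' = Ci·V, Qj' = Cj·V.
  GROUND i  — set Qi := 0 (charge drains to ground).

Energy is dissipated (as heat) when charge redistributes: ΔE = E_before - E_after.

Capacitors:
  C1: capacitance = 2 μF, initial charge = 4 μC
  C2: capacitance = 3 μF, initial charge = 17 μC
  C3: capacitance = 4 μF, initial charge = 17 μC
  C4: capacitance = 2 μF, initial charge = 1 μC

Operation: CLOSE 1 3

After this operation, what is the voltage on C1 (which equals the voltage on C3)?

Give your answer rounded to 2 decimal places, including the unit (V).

Answer: 3.50 V

Derivation:
Initial: C1(2μF, Q=4μC, V=2.00V), C2(3μF, Q=17μC, V=5.67V), C3(4μF, Q=17μC, V=4.25V), C4(2μF, Q=1μC, V=0.50V)
Op 1: CLOSE 1-3: Q_total=21.00, C_total=6.00, V=3.50; Q1=7.00, Q3=14.00; dissipated=3.375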